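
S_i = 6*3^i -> [6, 18, 54, 162, 486]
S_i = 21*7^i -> [21, 147, 1029, 7203, 50421]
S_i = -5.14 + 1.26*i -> [-5.14, -3.88, -2.62, -1.36, -0.1]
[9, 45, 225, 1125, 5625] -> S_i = 9*5^i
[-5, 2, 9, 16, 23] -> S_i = -5 + 7*i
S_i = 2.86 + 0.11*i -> [2.86, 2.97, 3.08, 3.19, 3.3]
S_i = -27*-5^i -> [-27, 135, -675, 3375, -16875]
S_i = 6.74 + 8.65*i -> [6.74, 15.39, 24.04, 32.69, 41.34]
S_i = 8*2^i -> [8, 16, 32, 64, 128]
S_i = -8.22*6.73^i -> [-8.22, -55.32, -372.31, -2505.63, -16862.89]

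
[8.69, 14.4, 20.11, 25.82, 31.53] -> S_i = 8.69 + 5.71*i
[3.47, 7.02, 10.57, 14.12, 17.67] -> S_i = 3.47 + 3.55*i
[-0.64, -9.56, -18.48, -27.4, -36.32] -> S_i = -0.64 + -8.92*i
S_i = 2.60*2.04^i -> [2.6, 5.3, 10.82, 22.07, 45.03]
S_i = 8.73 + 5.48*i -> [8.73, 14.21, 19.69, 25.17, 30.65]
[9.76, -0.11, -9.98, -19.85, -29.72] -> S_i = 9.76 + -9.87*i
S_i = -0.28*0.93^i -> [-0.28, -0.26, -0.24, -0.23, -0.21]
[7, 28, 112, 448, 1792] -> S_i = 7*4^i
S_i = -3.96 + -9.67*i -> [-3.96, -13.63, -23.3, -32.97, -42.64]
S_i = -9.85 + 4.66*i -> [-9.85, -5.19, -0.53, 4.13, 8.79]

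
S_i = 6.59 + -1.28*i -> [6.59, 5.31, 4.03, 2.75, 1.47]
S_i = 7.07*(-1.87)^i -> [7.07, -13.22, 24.72, -46.23, 86.45]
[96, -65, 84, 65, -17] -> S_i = Random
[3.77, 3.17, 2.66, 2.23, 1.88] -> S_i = 3.77*0.84^i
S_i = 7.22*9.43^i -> [7.22, 68.08, 642.04, 6054.42, 57093.15]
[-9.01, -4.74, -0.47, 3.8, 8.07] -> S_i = -9.01 + 4.27*i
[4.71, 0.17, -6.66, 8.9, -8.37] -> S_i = Random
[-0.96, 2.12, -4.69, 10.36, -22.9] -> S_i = -0.96*(-2.21)^i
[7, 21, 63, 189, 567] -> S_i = 7*3^i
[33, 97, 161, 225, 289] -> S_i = 33 + 64*i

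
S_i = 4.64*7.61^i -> [4.64, 35.31, 268.71, 2044.9, 15561.68]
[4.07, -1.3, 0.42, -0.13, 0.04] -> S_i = 4.07*(-0.32)^i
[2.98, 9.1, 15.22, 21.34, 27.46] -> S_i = 2.98 + 6.12*i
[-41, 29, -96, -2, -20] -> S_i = Random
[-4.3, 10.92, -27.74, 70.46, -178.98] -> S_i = -4.30*(-2.54)^i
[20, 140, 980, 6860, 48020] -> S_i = 20*7^i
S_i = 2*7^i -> [2, 14, 98, 686, 4802]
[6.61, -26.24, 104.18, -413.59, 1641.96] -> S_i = 6.61*(-3.97)^i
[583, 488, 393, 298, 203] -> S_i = 583 + -95*i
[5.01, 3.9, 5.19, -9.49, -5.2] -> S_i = Random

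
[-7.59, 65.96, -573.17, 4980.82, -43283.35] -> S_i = -7.59*(-8.69)^i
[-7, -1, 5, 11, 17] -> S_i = -7 + 6*i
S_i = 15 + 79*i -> [15, 94, 173, 252, 331]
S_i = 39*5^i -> [39, 195, 975, 4875, 24375]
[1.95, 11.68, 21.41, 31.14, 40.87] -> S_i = 1.95 + 9.73*i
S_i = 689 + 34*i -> [689, 723, 757, 791, 825]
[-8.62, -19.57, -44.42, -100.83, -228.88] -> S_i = -8.62*2.27^i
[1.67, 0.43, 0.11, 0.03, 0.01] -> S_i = 1.67*0.26^i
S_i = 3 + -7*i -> [3, -4, -11, -18, -25]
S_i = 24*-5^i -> [24, -120, 600, -3000, 15000]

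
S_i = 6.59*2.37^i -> [6.59, 15.62, 37.02, 87.73, 207.91]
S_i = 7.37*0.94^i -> [7.37, 6.93, 6.51, 6.12, 5.75]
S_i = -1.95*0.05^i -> [-1.95, -0.1, -0.0, -0.0, -0.0]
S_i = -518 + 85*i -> [-518, -433, -348, -263, -178]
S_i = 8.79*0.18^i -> [8.79, 1.58, 0.28, 0.05, 0.01]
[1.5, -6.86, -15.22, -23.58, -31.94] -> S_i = 1.50 + -8.36*i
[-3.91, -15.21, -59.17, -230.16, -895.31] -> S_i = -3.91*3.89^i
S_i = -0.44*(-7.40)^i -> [-0.44, 3.26, -24.09, 178.3, -1319.41]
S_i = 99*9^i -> [99, 891, 8019, 72171, 649539]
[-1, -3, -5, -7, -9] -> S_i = -1 + -2*i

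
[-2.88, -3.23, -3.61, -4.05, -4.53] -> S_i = -2.88*1.12^i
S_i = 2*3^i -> [2, 6, 18, 54, 162]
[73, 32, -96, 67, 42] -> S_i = Random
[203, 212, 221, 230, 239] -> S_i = 203 + 9*i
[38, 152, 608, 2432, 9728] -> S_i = 38*4^i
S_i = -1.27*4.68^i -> [-1.27, -5.94, -27.82, -130.18, -609.24]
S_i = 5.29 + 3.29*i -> [5.29, 8.58, 11.87, 15.16, 18.45]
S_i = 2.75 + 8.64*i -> [2.75, 11.39, 20.03, 28.67, 37.31]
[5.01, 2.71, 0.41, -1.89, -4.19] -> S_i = 5.01 + -2.30*i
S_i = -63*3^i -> [-63, -189, -567, -1701, -5103]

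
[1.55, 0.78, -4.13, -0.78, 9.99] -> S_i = Random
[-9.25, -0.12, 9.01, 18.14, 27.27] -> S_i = -9.25 + 9.13*i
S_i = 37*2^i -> [37, 74, 148, 296, 592]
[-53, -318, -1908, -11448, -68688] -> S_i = -53*6^i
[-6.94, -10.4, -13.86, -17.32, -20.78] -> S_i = -6.94 + -3.46*i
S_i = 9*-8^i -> [9, -72, 576, -4608, 36864]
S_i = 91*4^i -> [91, 364, 1456, 5824, 23296]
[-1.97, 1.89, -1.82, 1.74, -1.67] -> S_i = -1.97*(-0.96)^i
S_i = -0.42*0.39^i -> [-0.42, -0.16, -0.06, -0.02, -0.01]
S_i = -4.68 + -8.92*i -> [-4.68, -13.6, -22.52, -31.44, -40.36]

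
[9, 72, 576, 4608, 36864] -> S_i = 9*8^i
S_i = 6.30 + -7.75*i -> [6.3, -1.45, -9.2, -16.95, -24.7]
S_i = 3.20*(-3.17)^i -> [3.2, -10.14, 32.16, -101.94, 323.14]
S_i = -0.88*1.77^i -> [-0.88, -1.56, -2.76, -4.88, -8.64]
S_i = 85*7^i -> [85, 595, 4165, 29155, 204085]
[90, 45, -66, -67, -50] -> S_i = Random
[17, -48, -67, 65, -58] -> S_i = Random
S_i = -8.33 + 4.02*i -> [-8.33, -4.31, -0.29, 3.73, 7.75]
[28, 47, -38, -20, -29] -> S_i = Random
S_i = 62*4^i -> [62, 248, 992, 3968, 15872]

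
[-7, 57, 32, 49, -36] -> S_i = Random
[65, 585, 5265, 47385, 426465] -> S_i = 65*9^i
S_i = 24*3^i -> [24, 72, 216, 648, 1944]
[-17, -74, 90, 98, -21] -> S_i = Random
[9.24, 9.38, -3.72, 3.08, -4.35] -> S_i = Random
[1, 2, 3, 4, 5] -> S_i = 1 + 1*i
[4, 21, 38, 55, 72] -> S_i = 4 + 17*i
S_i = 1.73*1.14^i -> [1.73, 1.97, 2.25, 2.56, 2.92]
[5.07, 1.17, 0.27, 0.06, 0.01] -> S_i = 5.07*0.23^i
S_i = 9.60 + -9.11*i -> [9.6, 0.49, -8.62, -17.73, -26.84]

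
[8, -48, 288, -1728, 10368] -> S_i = 8*-6^i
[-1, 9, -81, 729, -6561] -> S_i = -1*-9^i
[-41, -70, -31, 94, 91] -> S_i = Random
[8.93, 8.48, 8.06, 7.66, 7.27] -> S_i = 8.93*0.95^i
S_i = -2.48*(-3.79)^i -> [-2.48, 9.4, -35.62, 135.01, -511.69]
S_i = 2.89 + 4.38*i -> [2.89, 7.27, 11.65, 16.03, 20.41]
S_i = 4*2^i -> [4, 8, 16, 32, 64]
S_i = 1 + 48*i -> [1, 49, 97, 145, 193]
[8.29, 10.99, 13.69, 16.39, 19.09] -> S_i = 8.29 + 2.70*i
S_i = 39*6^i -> [39, 234, 1404, 8424, 50544]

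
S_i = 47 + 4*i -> [47, 51, 55, 59, 63]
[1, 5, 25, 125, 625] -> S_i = 1*5^i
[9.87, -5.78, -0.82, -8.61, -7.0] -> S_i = Random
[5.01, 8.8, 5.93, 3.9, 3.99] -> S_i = Random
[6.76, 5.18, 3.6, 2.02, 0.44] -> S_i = 6.76 + -1.58*i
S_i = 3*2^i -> [3, 6, 12, 24, 48]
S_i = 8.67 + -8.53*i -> [8.67, 0.14, -8.39, -16.92, -25.45]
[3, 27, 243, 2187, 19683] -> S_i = 3*9^i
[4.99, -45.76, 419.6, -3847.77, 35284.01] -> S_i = 4.99*(-9.17)^i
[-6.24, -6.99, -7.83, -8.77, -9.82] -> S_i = -6.24*1.12^i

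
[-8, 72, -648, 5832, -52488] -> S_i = -8*-9^i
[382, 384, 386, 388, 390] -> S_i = 382 + 2*i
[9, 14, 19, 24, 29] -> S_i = 9 + 5*i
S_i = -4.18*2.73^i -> [-4.18, -11.41, -31.15, -85.05, -232.18]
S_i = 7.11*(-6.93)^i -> [7.11, -49.27, 341.46, -2366.3, 16398.44]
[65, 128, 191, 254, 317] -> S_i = 65 + 63*i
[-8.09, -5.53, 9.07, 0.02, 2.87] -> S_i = Random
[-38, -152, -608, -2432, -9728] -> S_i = -38*4^i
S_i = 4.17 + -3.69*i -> [4.17, 0.48, -3.21, -6.9, -10.59]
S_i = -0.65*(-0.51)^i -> [-0.65, 0.33, -0.17, 0.09, -0.04]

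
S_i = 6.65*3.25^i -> [6.65, 21.61, 70.24, 228.28, 741.92]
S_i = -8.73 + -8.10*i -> [-8.73, -16.83, -24.93, -33.03, -41.13]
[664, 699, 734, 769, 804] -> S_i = 664 + 35*i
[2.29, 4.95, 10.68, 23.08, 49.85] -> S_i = 2.29*2.16^i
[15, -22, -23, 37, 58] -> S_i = Random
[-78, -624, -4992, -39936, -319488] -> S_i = -78*8^i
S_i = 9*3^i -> [9, 27, 81, 243, 729]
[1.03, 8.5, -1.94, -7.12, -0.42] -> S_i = Random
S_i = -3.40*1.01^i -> [-3.4, -3.43, -3.47, -3.5, -3.54]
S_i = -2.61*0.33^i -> [-2.61, -0.86, -0.28, -0.09, -0.03]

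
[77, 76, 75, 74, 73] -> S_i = 77 + -1*i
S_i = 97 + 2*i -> [97, 99, 101, 103, 105]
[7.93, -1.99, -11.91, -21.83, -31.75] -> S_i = 7.93 + -9.92*i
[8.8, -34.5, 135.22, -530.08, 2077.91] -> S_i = 8.80*(-3.92)^i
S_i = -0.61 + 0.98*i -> [-0.61, 0.37, 1.35, 2.33, 3.31]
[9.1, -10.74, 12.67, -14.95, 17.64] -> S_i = 9.10*(-1.18)^i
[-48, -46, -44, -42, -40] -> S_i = -48 + 2*i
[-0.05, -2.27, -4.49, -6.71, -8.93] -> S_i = -0.05 + -2.22*i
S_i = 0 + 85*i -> [0, 85, 170, 255, 340]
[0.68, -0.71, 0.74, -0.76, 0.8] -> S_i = 0.68*(-1.04)^i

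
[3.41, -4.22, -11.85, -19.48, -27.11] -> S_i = 3.41 + -7.63*i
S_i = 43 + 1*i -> [43, 44, 45, 46, 47]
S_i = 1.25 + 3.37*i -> [1.25, 4.62, 7.99, 11.36, 14.73]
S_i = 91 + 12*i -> [91, 103, 115, 127, 139]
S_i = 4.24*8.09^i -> [4.24, 34.3, 277.5, 2244.97, 18161.84]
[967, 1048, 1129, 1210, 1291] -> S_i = 967 + 81*i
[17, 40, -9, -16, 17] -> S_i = Random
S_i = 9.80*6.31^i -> [9.8, 61.84, 390.2, 2462.15, 15536.15]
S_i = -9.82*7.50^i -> [-9.82, -73.65, -552.38, -4142.81, -31071.09]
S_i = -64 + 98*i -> [-64, 34, 132, 230, 328]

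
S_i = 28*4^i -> [28, 112, 448, 1792, 7168]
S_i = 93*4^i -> [93, 372, 1488, 5952, 23808]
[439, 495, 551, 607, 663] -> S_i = 439 + 56*i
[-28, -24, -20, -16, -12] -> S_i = -28 + 4*i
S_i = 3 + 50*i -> [3, 53, 103, 153, 203]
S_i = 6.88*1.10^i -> [6.88, 7.57, 8.32, 9.16, 10.07]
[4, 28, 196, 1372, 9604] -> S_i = 4*7^i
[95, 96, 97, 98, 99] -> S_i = 95 + 1*i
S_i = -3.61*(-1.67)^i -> [-3.61, 6.03, -10.07, 16.81, -28.08]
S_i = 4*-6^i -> [4, -24, 144, -864, 5184]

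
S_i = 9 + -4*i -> [9, 5, 1, -3, -7]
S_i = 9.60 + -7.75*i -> [9.6, 1.85, -5.9, -13.65, -21.4]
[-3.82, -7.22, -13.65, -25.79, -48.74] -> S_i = -3.82*1.89^i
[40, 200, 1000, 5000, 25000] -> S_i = 40*5^i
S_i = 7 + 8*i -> [7, 15, 23, 31, 39]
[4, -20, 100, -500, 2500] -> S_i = 4*-5^i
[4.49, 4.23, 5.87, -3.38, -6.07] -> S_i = Random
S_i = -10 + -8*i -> [-10, -18, -26, -34, -42]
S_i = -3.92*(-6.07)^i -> [-3.92, 23.79, -144.43, 876.7, -5321.58]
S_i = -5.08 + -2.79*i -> [-5.08, -7.87, -10.66, -13.45, -16.24]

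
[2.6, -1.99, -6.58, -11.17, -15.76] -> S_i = 2.60 + -4.59*i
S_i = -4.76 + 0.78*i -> [-4.76, -3.98, -3.2, -2.42, -1.64]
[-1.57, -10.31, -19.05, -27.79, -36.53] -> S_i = -1.57 + -8.74*i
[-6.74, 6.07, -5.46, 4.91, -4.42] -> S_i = -6.74*(-0.90)^i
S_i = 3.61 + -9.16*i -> [3.61, -5.55, -14.71, -23.87, -33.03]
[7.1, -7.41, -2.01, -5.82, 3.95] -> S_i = Random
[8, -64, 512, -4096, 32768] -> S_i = 8*-8^i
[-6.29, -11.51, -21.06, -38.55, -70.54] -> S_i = -6.29*1.83^i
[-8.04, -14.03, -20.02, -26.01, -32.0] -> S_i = -8.04 + -5.99*i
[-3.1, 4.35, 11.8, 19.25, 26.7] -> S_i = -3.10 + 7.45*i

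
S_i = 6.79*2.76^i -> [6.79, 18.74, 51.72, 142.76, 394.01]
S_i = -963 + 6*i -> [-963, -957, -951, -945, -939]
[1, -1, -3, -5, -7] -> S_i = 1 + -2*i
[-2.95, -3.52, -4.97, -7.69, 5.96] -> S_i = Random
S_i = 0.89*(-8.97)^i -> [0.89, -7.98, 71.61, -642.34, 5761.82]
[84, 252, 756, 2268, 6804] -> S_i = 84*3^i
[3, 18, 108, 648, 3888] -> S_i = 3*6^i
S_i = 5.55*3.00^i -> [5.55, 16.65, 49.95, 149.85, 449.55]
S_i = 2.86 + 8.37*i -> [2.86, 11.23, 19.6, 27.97, 36.34]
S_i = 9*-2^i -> [9, -18, 36, -72, 144]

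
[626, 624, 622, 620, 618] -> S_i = 626 + -2*i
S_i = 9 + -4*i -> [9, 5, 1, -3, -7]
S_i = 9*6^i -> [9, 54, 324, 1944, 11664]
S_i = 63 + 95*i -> [63, 158, 253, 348, 443]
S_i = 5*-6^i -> [5, -30, 180, -1080, 6480]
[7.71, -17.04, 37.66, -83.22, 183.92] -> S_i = 7.71*(-2.21)^i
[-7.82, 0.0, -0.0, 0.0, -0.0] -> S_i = -7.82*-0.00^i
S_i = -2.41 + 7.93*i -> [-2.41, 5.52, 13.45, 21.38, 29.31]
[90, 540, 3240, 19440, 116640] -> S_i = 90*6^i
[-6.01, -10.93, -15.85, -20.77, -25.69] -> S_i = -6.01 + -4.92*i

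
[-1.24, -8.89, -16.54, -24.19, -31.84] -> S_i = -1.24 + -7.65*i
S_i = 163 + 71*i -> [163, 234, 305, 376, 447]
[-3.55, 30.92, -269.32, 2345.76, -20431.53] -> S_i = -3.55*(-8.71)^i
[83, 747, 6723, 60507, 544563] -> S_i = 83*9^i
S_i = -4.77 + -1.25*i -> [-4.77, -6.02, -7.27, -8.52, -9.77]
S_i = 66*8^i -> [66, 528, 4224, 33792, 270336]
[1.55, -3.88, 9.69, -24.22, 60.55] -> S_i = 1.55*(-2.50)^i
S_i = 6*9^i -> [6, 54, 486, 4374, 39366]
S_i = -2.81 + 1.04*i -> [-2.81, -1.77, -0.73, 0.31, 1.35]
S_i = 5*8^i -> [5, 40, 320, 2560, 20480]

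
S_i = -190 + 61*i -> [-190, -129, -68, -7, 54]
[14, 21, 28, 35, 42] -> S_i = 14 + 7*i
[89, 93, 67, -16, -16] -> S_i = Random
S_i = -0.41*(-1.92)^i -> [-0.41, 0.79, -1.51, 2.9, -5.57]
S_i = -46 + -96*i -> [-46, -142, -238, -334, -430]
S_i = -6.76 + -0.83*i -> [-6.76, -7.59, -8.42, -9.25, -10.08]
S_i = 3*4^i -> [3, 12, 48, 192, 768]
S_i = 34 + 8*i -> [34, 42, 50, 58, 66]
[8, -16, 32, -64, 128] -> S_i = 8*-2^i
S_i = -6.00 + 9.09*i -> [-6.0, 3.09, 12.18, 21.27, 30.36]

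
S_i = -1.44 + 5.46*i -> [-1.44, 4.02, 9.48, 14.94, 20.4]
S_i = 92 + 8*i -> [92, 100, 108, 116, 124]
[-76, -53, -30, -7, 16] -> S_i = -76 + 23*i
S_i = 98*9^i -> [98, 882, 7938, 71442, 642978]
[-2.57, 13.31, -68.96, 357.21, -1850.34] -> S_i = -2.57*(-5.18)^i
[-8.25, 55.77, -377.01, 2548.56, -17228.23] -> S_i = -8.25*(-6.76)^i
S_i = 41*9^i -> [41, 369, 3321, 29889, 269001]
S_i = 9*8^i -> [9, 72, 576, 4608, 36864]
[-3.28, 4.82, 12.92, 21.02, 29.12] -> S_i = -3.28 + 8.10*i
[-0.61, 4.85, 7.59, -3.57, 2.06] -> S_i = Random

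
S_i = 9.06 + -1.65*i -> [9.06, 7.41, 5.76, 4.11, 2.46]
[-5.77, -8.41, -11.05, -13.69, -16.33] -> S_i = -5.77 + -2.64*i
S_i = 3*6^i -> [3, 18, 108, 648, 3888]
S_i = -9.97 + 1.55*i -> [-9.97, -8.42, -6.87, -5.32, -3.77]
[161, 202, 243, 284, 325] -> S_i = 161 + 41*i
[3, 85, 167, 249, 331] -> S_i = 3 + 82*i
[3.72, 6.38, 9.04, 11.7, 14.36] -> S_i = 3.72 + 2.66*i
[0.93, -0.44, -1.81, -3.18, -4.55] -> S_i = 0.93 + -1.37*i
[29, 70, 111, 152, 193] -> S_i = 29 + 41*i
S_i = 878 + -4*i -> [878, 874, 870, 866, 862]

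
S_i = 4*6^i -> [4, 24, 144, 864, 5184]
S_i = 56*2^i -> [56, 112, 224, 448, 896]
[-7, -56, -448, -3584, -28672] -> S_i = -7*8^i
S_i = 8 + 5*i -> [8, 13, 18, 23, 28]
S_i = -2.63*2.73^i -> [-2.63, -7.18, -19.6, -53.51, -146.09]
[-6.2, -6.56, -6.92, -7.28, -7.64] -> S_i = -6.20 + -0.36*i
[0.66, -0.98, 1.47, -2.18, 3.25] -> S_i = 0.66*(-1.49)^i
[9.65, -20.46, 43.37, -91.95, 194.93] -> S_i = 9.65*(-2.12)^i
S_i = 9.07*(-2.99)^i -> [9.07, -27.12, 81.09, -242.45, 724.92]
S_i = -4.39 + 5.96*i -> [-4.39, 1.57, 7.53, 13.49, 19.45]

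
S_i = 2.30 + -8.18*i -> [2.3, -5.88, -14.06, -22.24, -30.42]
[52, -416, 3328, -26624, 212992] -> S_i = 52*-8^i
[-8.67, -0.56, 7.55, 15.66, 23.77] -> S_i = -8.67 + 8.11*i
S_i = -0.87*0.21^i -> [-0.87, -0.18, -0.04, -0.01, -0.0]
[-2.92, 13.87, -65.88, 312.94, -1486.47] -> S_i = -2.92*(-4.75)^i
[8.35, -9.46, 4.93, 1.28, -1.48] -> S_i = Random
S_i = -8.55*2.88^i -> [-8.55, -24.62, -70.92, -204.24, -588.21]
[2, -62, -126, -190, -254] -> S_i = 2 + -64*i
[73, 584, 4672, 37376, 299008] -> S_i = 73*8^i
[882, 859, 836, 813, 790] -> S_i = 882 + -23*i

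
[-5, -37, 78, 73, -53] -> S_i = Random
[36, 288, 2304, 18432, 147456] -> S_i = 36*8^i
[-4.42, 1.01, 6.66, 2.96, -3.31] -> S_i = Random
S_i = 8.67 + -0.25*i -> [8.67, 8.42, 8.17, 7.92, 7.67]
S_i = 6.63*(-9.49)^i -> [6.63, -62.92, 597.1, -5666.46, 53774.75]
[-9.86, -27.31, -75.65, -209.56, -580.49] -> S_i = -9.86*2.77^i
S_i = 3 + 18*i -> [3, 21, 39, 57, 75]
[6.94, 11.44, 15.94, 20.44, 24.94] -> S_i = 6.94 + 4.50*i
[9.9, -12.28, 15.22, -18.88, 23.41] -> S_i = 9.90*(-1.24)^i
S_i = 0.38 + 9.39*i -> [0.38, 9.77, 19.16, 28.55, 37.94]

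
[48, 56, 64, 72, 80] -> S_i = 48 + 8*i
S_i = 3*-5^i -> [3, -15, 75, -375, 1875]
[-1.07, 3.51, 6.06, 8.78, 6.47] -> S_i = Random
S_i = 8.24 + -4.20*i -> [8.24, 4.04, -0.16, -4.36, -8.56]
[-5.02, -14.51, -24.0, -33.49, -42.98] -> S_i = -5.02 + -9.49*i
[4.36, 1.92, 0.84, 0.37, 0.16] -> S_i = 4.36*0.44^i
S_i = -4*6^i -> [-4, -24, -144, -864, -5184]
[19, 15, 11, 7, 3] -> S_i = 19 + -4*i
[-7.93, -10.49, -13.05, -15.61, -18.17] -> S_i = -7.93 + -2.56*i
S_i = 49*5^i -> [49, 245, 1225, 6125, 30625]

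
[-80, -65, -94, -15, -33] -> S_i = Random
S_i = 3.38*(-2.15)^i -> [3.38, -7.27, 15.62, -33.59, 72.22]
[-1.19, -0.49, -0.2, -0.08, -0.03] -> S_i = -1.19*0.41^i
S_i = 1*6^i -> [1, 6, 36, 216, 1296]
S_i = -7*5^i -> [-7, -35, -175, -875, -4375]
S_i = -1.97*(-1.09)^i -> [-1.97, 2.15, -2.34, 2.55, -2.78]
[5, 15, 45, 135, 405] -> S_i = 5*3^i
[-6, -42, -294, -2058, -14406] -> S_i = -6*7^i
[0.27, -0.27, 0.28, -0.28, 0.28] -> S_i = 0.27*(-1.01)^i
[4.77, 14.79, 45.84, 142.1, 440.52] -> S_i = 4.77*3.10^i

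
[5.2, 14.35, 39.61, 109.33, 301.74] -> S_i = 5.20*2.76^i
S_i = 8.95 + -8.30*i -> [8.95, 0.65, -7.65, -15.95, -24.25]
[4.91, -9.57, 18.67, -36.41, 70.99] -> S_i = 4.91*(-1.95)^i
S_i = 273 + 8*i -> [273, 281, 289, 297, 305]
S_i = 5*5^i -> [5, 25, 125, 625, 3125]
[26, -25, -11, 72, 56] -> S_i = Random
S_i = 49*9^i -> [49, 441, 3969, 35721, 321489]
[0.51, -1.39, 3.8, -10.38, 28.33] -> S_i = 0.51*(-2.73)^i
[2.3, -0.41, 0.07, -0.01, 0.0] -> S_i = 2.30*(-0.18)^i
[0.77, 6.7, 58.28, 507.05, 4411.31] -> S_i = 0.77*8.70^i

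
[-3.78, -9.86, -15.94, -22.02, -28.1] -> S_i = -3.78 + -6.08*i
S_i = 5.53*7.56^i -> [5.53, 41.81, 316.06, 2389.41, 18063.93]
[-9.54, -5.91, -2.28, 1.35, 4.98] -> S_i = -9.54 + 3.63*i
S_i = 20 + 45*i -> [20, 65, 110, 155, 200]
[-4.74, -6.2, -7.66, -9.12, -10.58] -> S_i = -4.74 + -1.46*i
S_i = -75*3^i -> [-75, -225, -675, -2025, -6075]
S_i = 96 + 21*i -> [96, 117, 138, 159, 180]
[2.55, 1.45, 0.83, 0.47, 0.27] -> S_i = 2.55*0.57^i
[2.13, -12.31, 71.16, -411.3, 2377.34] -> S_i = 2.13*(-5.78)^i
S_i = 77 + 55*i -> [77, 132, 187, 242, 297]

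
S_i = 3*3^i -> [3, 9, 27, 81, 243]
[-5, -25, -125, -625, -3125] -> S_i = -5*5^i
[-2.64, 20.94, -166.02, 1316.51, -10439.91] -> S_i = -2.64*(-7.93)^i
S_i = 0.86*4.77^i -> [0.86, 4.1, 19.57, 93.34, 445.22]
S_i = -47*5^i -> [-47, -235, -1175, -5875, -29375]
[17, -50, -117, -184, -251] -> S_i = 17 + -67*i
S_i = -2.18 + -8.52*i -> [-2.18, -10.7, -19.22, -27.74, -36.26]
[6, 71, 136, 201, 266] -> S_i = 6 + 65*i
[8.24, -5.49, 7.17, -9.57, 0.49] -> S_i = Random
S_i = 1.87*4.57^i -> [1.87, 8.55, 39.05, 178.48, 815.65]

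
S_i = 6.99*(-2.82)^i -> [6.99, -19.71, 55.59, -156.76, 442.05]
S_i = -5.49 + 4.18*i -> [-5.49, -1.31, 2.87, 7.05, 11.23]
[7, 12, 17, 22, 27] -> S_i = 7 + 5*i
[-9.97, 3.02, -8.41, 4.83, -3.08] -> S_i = Random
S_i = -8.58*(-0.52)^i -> [-8.58, 4.46, -2.32, 1.21, -0.63]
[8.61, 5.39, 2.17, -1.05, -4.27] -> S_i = 8.61 + -3.22*i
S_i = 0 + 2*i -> [0, 2, 4, 6, 8]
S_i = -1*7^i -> [-1, -7, -49, -343, -2401]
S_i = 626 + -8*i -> [626, 618, 610, 602, 594]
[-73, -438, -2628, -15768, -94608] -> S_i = -73*6^i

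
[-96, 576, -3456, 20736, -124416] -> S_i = -96*-6^i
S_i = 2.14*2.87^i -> [2.14, 6.14, 17.63, 50.59, 145.19]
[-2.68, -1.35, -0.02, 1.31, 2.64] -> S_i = -2.68 + 1.33*i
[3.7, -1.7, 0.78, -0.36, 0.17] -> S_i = 3.70*(-0.46)^i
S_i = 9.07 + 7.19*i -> [9.07, 16.26, 23.45, 30.64, 37.83]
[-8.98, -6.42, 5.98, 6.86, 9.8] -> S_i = Random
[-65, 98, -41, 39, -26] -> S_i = Random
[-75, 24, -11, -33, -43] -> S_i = Random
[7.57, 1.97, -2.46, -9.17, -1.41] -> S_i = Random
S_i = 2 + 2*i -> [2, 4, 6, 8, 10]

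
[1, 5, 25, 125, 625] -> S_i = 1*5^i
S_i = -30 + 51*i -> [-30, 21, 72, 123, 174]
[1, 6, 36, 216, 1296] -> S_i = 1*6^i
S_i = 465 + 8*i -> [465, 473, 481, 489, 497]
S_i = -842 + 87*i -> [-842, -755, -668, -581, -494]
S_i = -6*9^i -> [-6, -54, -486, -4374, -39366]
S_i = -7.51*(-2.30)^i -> [-7.51, 17.27, -39.73, 91.37, -210.16]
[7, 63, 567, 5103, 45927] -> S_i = 7*9^i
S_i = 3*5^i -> [3, 15, 75, 375, 1875]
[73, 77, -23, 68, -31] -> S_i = Random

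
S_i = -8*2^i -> [-8, -16, -32, -64, -128]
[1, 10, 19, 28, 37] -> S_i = 1 + 9*i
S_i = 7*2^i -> [7, 14, 28, 56, 112]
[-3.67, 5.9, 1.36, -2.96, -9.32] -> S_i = Random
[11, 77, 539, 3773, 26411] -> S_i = 11*7^i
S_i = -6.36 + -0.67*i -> [-6.36, -7.03, -7.7, -8.37, -9.04]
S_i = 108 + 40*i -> [108, 148, 188, 228, 268]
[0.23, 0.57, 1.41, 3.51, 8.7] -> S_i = 0.23*2.48^i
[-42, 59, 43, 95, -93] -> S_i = Random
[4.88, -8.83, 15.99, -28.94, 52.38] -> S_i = 4.88*(-1.81)^i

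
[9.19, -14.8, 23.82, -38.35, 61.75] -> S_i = 9.19*(-1.61)^i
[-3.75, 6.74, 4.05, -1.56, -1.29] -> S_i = Random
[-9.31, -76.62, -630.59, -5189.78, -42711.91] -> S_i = -9.31*8.23^i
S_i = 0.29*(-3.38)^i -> [0.29, -0.98, 3.31, -11.2, 37.85]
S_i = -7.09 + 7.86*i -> [-7.09, 0.77, 8.63, 16.49, 24.35]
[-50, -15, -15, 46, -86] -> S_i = Random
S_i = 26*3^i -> [26, 78, 234, 702, 2106]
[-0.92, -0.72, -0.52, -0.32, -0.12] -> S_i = -0.92 + 0.20*i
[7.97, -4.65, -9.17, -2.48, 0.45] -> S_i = Random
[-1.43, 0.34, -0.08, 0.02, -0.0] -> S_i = -1.43*(-0.24)^i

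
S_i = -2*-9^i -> [-2, 18, -162, 1458, -13122]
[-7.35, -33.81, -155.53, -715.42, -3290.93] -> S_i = -7.35*4.60^i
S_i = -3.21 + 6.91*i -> [-3.21, 3.7, 10.61, 17.52, 24.43]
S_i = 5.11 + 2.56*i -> [5.11, 7.67, 10.23, 12.79, 15.35]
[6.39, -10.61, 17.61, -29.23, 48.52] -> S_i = 6.39*(-1.66)^i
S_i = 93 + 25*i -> [93, 118, 143, 168, 193]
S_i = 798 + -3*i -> [798, 795, 792, 789, 786]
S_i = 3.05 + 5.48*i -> [3.05, 8.53, 14.01, 19.49, 24.97]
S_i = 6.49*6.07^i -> [6.49, 39.39, 239.12, 1451.48, 8810.48]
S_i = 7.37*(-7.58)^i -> [7.37, -55.86, 423.45, -3209.78, 24330.12]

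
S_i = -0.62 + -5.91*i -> [-0.62, -6.53, -12.44, -18.35, -24.26]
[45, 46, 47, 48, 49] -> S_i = 45 + 1*i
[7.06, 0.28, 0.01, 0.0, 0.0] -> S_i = 7.06*0.04^i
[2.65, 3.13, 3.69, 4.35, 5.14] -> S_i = 2.65*1.18^i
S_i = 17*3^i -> [17, 51, 153, 459, 1377]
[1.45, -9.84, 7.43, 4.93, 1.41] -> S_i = Random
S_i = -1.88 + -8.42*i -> [-1.88, -10.3, -18.72, -27.14, -35.56]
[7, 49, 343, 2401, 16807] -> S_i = 7*7^i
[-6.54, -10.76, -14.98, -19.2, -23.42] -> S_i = -6.54 + -4.22*i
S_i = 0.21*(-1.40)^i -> [0.21, -0.29, 0.41, -0.58, 0.81]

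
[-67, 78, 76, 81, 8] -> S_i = Random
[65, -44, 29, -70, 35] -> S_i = Random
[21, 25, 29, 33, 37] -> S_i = 21 + 4*i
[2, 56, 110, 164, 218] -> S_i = 2 + 54*i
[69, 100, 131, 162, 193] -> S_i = 69 + 31*i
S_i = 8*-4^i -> [8, -32, 128, -512, 2048]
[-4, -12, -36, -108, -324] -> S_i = -4*3^i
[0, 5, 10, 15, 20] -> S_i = 0 + 5*i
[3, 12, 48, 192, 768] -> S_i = 3*4^i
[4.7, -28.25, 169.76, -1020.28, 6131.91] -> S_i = 4.70*(-6.01)^i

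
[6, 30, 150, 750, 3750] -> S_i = 6*5^i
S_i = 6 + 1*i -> [6, 7, 8, 9, 10]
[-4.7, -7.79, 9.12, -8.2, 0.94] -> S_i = Random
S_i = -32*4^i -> [-32, -128, -512, -2048, -8192]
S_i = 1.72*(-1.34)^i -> [1.72, -2.3, 3.09, -4.14, 5.55]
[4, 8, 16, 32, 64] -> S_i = 4*2^i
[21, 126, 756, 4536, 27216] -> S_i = 21*6^i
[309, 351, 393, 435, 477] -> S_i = 309 + 42*i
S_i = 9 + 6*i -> [9, 15, 21, 27, 33]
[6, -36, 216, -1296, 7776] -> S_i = 6*-6^i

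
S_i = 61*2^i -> [61, 122, 244, 488, 976]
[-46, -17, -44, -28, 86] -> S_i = Random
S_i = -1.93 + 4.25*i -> [-1.93, 2.32, 6.57, 10.82, 15.07]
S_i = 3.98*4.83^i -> [3.98, 19.22, 92.85, 448.46, 2166.07]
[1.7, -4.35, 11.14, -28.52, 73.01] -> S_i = 1.70*(-2.56)^i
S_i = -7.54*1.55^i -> [-7.54, -11.69, -18.11, -28.08, -43.52]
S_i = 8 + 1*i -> [8, 9, 10, 11, 12]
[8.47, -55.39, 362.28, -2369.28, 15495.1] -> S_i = 8.47*(-6.54)^i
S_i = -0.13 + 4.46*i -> [-0.13, 4.33, 8.79, 13.25, 17.71]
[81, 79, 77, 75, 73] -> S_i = 81 + -2*i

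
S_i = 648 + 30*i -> [648, 678, 708, 738, 768]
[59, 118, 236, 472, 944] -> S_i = 59*2^i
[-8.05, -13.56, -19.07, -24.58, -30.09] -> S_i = -8.05 + -5.51*i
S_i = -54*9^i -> [-54, -486, -4374, -39366, -354294]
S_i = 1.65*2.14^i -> [1.65, 3.53, 7.56, 16.17, 34.61]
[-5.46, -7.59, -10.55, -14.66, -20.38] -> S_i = -5.46*1.39^i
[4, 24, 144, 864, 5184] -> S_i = 4*6^i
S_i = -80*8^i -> [-80, -640, -5120, -40960, -327680]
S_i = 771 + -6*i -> [771, 765, 759, 753, 747]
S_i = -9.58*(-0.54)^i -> [-9.58, 5.17, -2.79, 1.51, -0.81]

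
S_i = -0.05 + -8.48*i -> [-0.05, -8.53, -17.01, -25.49, -33.97]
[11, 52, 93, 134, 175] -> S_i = 11 + 41*i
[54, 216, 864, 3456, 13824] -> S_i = 54*4^i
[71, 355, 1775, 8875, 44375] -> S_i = 71*5^i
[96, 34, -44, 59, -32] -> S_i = Random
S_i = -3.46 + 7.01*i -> [-3.46, 3.55, 10.56, 17.57, 24.58]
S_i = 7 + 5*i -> [7, 12, 17, 22, 27]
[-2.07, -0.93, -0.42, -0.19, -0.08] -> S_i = -2.07*0.45^i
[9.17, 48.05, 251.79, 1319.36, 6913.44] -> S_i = 9.17*5.24^i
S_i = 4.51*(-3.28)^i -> [4.51, -14.79, 48.52, -159.15, 522.0]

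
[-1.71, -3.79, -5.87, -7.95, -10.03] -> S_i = -1.71 + -2.08*i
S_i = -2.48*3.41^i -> [-2.48, -8.46, -28.84, -98.34, -335.33]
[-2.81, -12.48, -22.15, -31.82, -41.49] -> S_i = -2.81 + -9.67*i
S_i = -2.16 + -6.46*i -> [-2.16, -8.62, -15.08, -21.54, -28.0]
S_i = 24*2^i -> [24, 48, 96, 192, 384]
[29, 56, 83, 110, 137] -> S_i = 29 + 27*i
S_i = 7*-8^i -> [7, -56, 448, -3584, 28672]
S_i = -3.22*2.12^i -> [-3.22, -6.83, -14.47, -30.68, -65.04]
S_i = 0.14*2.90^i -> [0.14, 0.41, 1.18, 3.41, 9.9]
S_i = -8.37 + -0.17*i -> [-8.37, -8.54, -8.71, -8.88, -9.05]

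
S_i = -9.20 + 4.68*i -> [-9.2, -4.52, 0.16, 4.84, 9.52]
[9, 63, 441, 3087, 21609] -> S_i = 9*7^i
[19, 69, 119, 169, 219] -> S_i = 19 + 50*i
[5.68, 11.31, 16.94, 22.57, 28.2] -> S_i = 5.68 + 5.63*i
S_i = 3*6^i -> [3, 18, 108, 648, 3888]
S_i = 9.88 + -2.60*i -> [9.88, 7.28, 4.68, 2.08, -0.52]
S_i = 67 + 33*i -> [67, 100, 133, 166, 199]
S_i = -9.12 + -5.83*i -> [-9.12, -14.95, -20.78, -26.61, -32.44]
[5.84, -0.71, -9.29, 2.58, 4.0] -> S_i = Random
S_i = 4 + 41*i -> [4, 45, 86, 127, 168]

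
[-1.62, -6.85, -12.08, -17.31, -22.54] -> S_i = -1.62 + -5.23*i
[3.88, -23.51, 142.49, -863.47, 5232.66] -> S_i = 3.88*(-6.06)^i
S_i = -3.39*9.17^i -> [-3.39, -31.09, -285.06, -2614.01, -23970.5]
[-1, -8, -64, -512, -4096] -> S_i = -1*8^i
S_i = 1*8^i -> [1, 8, 64, 512, 4096]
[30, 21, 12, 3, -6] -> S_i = 30 + -9*i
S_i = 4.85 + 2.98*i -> [4.85, 7.83, 10.81, 13.79, 16.77]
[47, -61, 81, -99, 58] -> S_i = Random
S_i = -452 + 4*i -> [-452, -448, -444, -440, -436]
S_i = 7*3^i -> [7, 21, 63, 189, 567]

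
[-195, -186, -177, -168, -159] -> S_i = -195 + 9*i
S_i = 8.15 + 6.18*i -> [8.15, 14.33, 20.51, 26.69, 32.87]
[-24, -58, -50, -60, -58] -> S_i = Random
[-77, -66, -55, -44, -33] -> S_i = -77 + 11*i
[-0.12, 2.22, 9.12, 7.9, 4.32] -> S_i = Random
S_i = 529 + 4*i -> [529, 533, 537, 541, 545]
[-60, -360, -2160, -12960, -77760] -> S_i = -60*6^i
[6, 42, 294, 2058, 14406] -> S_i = 6*7^i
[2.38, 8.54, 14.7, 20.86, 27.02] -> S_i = 2.38 + 6.16*i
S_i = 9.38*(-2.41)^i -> [9.38, -22.61, 54.48, -131.3, 316.43]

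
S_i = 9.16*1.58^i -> [9.16, 14.47, 22.87, 36.13, 57.09]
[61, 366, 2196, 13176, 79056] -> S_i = 61*6^i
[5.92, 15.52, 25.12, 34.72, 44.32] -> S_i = 5.92 + 9.60*i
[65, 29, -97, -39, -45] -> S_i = Random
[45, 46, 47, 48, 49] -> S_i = 45 + 1*i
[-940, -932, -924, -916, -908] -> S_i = -940 + 8*i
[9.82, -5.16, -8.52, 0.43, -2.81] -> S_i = Random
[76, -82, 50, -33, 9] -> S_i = Random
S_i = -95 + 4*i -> [-95, -91, -87, -83, -79]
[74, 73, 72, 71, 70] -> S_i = 74 + -1*i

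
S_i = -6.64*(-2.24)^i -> [-6.64, 14.87, -33.32, 74.63, -167.17]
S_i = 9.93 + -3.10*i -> [9.93, 6.83, 3.73, 0.63, -2.47]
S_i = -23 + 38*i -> [-23, 15, 53, 91, 129]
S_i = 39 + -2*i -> [39, 37, 35, 33, 31]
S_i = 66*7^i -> [66, 462, 3234, 22638, 158466]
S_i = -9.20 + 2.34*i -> [-9.2, -6.86, -4.52, -2.18, 0.16]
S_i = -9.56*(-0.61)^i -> [-9.56, 5.83, -3.56, 2.17, -1.32]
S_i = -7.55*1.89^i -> [-7.55, -14.27, -26.97, -50.97, -96.34]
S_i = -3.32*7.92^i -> [-3.32, -26.29, -208.25, -1649.35, -13062.88]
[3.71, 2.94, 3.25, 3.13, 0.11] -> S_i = Random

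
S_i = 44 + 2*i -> [44, 46, 48, 50, 52]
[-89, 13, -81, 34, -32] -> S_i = Random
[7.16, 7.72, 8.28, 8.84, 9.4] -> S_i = 7.16 + 0.56*i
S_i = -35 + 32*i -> [-35, -3, 29, 61, 93]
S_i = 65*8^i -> [65, 520, 4160, 33280, 266240]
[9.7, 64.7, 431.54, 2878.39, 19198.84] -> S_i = 9.70*6.67^i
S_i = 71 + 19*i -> [71, 90, 109, 128, 147]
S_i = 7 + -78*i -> [7, -71, -149, -227, -305]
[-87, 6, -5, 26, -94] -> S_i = Random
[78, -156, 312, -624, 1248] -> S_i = 78*-2^i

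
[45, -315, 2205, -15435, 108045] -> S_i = 45*-7^i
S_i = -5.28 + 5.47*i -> [-5.28, 0.19, 5.66, 11.13, 16.6]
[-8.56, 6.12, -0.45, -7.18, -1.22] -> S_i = Random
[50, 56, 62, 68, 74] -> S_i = 50 + 6*i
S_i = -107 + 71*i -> [-107, -36, 35, 106, 177]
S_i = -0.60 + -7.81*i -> [-0.6, -8.41, -16.22, -24.03, -31.84]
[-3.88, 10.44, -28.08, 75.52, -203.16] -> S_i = -3.88*(-2.69)^i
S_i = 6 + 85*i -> [6, 91, 176, 261, 346]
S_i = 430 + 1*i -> [430, 431, 432, 433, 434]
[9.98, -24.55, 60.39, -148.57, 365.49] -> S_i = 9.98*(-2.46)^i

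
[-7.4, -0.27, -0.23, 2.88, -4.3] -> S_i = Random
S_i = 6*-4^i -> [6, -24, 96, -384, 1536]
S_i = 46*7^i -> [46, 322, 2254, 15778, 110446]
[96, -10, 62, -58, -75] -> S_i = Random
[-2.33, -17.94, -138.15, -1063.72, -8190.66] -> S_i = -2.33*7.70^i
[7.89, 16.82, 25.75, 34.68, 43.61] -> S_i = 7.89 + 8.93*i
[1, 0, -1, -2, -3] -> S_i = 1 + -1*i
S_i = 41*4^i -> [41, 164, 656, 2624, 10496]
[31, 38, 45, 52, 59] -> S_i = 31 + 7*i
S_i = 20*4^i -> [20, 80, 320, 1280, 5120]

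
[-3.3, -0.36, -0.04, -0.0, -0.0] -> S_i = -3.30*0.11^i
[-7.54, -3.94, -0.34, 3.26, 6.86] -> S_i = -7.54 + 3.60*i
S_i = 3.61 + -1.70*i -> [3.61, 1.91, 0.21, -1.49, -3.19]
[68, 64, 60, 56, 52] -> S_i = 68 + -4*i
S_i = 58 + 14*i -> [58, 72, 86, 100, 114]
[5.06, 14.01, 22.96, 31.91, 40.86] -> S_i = 5.06 + 8.95*i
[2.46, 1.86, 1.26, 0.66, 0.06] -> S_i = 2.46 + -0.60*i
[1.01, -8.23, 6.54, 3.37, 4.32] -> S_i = Random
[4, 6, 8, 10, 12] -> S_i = 4 + 2*i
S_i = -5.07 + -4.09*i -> [-5.07, -9.16, -13.25, -17.34, -21.43]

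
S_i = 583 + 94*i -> [583, 677, 771, 865, 959]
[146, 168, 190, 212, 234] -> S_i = 146 + 22*i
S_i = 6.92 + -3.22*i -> [6.92, 3.7, 0.48, -2.74, -5.96]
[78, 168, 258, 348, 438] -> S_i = 78 + 90*i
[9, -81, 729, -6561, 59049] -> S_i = 9*-9^i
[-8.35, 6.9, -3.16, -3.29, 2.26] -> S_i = Random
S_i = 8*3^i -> [8, 24, 72, 216, 648]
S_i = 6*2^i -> [6, 12, 24, 48, 96]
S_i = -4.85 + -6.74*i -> [-4.85, -11.59, -18.33, -25.07, -31.81]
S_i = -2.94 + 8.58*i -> [-2.94, 5.64, 14.22, 22.8, 31.38]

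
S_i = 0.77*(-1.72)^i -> [0.77, -1.32, 2.28, -3.92, 6.74]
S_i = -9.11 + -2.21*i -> [-9.11, -11.32, -13.53, -15.74, -17.95]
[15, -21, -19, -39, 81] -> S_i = Random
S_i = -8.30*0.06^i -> [-8.3, -0.5, -0.03, -0.0, -0.0]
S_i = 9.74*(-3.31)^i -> [9.74, -32.24, 106.71, -353.22, 1169.15]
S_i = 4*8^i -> [4, 32, 256, 2048, 16384]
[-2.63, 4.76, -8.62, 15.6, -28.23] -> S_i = -2.63*(-1.81)^i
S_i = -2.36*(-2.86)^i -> [-2.36, 6.75, -19.3, 55.21, -157.9]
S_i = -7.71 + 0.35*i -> [-7.71, -7.36, -7.01, -6.66, -6.31]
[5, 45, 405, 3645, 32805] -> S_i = 5*9^i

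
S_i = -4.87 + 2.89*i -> [-4.87, -1.98, 0.91, 3.8, 6.69]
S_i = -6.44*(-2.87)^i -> [-6.44, 18.48, -53.05, 152.24, -436.93]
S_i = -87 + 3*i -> [-87, -84, -81, -78, -75]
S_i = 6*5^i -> [6, 30, 150, 750, 3750]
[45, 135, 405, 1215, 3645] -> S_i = 45*3^i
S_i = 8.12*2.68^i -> [8.12, 21.76, 58.32, 156.3, 418.89]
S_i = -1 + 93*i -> [-1, 92, 185, 278, 371]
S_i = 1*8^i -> [1, 8, 64, 512, 4096]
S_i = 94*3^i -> [94, 282, 846, 2538, 7614]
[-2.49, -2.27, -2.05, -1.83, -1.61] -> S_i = -2.49 + 0.22*i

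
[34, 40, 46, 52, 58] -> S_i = 34 + 6*i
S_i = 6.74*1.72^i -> [6.74, 11.59, 19.94, 34.3, 58.99]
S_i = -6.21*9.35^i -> [-6.21, -58.06, -542.89, -5076.06, -47461.13]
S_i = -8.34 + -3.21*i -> [-8.34, -11.55, -14.76, -17.97, -21.18]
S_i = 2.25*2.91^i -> [2.25, 6.55, 19.05, 55.44, 161.34]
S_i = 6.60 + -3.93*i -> [6.6, 2.67, -1.26, -5.19, -9.12]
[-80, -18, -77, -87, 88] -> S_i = Random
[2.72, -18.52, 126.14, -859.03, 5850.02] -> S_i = 2.72*(-6.81)^i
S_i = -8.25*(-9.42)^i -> [-8.25, 77.72, -732.08, 6896.15, -64961.73]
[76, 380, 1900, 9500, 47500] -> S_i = 76*5^i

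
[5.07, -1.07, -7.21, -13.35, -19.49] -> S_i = 5.07 + -6.14*i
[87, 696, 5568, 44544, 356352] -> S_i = 87*8^i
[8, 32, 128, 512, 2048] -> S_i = 8*4^i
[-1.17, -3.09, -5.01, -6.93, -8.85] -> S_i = -1.17 + -1.92*i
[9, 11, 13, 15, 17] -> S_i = 9 + 2*i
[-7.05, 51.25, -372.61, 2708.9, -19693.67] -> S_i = -7.05*(-7.27)^i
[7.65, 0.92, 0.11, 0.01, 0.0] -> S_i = 7.65*0.12^i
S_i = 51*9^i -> [51, 459, 4131, 37179, 334611]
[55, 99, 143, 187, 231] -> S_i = 55 + 44*i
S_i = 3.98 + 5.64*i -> [3.98, 9.62, 15.26, 20.9, 26.54]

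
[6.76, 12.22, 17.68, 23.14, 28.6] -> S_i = 6.76 + 5.46*i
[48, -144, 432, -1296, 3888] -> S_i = 48*-3^i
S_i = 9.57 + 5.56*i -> [9.57, 15.13, 20.69, 26.25, 31.81]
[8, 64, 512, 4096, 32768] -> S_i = 8*8^i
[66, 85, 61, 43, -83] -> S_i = Random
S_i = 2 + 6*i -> [2, 8, 14, 20, 26]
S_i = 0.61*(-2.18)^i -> [0.61, -1.33, 2.9, -6.32, 13.78]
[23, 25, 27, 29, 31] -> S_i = 23 + 2*i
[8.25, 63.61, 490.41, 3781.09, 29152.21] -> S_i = 8.25*7.71^i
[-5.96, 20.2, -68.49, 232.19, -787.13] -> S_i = -5.96*(-3.39)^i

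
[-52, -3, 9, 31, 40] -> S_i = Random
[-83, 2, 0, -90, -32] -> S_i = Random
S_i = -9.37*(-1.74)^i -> [-9.37, 16.3, -28.37, 49.36, -85.89]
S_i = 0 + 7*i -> [0, 7, 14, 21, 28]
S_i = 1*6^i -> [1, 6, 36, 216, 1296]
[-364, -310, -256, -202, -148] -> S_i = -364 + 54*i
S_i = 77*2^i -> [77, 154, 308, 616, 1232]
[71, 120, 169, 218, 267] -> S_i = 71 + 49*i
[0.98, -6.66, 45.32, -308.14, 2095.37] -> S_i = 0.98*(-6.80)^i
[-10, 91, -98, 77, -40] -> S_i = Random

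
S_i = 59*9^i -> [59, 531, 4779, 43011, 387099]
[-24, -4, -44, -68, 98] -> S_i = Random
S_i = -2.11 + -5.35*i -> [-2.11, -7.46, -12.81, -18.16, -23.51]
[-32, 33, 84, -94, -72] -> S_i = Random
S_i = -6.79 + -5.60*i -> [-6.79, -12.39, -17.99, -23.59, -29.19]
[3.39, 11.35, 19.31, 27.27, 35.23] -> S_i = 3.39 + 7.96*i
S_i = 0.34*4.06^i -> [0.34, 1.38, 5.6, 22.75, 92.38]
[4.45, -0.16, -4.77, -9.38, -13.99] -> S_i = 4.45 + -4.61*i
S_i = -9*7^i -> [-9, -63, -441, -3087, -21609]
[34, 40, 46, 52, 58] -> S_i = 34 + 6*i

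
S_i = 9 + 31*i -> [9, 40, 71, 102, 133]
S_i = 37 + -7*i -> [37, 30, 23, 16, 9]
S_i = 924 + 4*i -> [924, 928, 932, 936, 940]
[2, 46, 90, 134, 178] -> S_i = 2 + 44*i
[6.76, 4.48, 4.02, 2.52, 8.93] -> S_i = Random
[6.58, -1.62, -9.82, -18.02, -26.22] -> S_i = 6.58 + -8.20*i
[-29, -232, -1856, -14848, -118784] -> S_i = -29*8^i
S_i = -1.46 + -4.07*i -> [-1.46, -5.53, -9.6, -13.67, -17.74]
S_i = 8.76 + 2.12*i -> [8.76, 10.88, 13.0, 15.12, 17.24]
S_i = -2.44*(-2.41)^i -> [-2.44, 5.88, -14.17, 34.15, -82.31]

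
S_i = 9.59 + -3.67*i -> [9.59, 5.92, 2.25, -1.42, -5.09]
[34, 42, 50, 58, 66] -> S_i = 34 + 8*i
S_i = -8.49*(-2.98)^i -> [-8.49, 25.3, -75.39, 224.68, -669.53]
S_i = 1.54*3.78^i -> [1.54, 5.82, 22.0, 83.18, 314.4]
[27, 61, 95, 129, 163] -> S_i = 27 + 34*i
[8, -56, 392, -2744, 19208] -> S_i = 8*-7^i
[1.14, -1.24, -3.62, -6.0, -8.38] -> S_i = 1.14 + -2.38*i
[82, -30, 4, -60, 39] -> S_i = Random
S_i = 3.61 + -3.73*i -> [3.61, -0.12, -3.85, -7.58, -11.31]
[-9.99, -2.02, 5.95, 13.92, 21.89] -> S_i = -9.99 + 7.97*i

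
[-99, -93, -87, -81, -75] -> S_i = -99 + 6*i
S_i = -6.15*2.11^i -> [-6.15, -12.98, -27.38, -57.77, -121.9]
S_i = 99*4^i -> [99, 396, 1584, 6336, 25344]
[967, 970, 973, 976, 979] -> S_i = 967 + 3*i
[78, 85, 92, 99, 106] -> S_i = 78 + 7*i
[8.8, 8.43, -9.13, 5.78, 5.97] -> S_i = Random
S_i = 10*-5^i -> [10, -50, 250, -1250, 6250]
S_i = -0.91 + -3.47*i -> [-0.91, -4.38, -7.85, -11.32, -14.79]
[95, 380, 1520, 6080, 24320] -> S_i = 95*4^i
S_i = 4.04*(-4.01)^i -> [4.04, -16.2, 64.96, -260.5, 1044.62]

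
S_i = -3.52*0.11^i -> [-3.52, -0.39, -0.04, -0.0, -0.0]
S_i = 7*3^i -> [7, 21, 63, 189, 567]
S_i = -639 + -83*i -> [-639, -722, -805, -888, -971]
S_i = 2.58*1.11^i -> [2.58, 2.86, 3.18, 3.53, 3.92]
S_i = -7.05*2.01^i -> [-7.05, -14.17, -28.48, -57.25, -115.07]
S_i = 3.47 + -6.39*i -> [3.47, -2.92, -9.31, -15.7, -22.09]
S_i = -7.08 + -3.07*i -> [-7.08, -10.15, -13.22, -16.29, -19.36]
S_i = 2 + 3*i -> [2, 5, 8, 11, 14]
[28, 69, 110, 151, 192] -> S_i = 28 + 41*i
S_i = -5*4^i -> [-5, -20, -80, -320, -1280]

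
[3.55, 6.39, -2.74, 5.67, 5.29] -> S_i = Random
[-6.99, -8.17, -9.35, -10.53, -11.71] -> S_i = -6.99 + -1.18*i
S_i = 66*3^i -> [66, 198, 594, 1782, 5346]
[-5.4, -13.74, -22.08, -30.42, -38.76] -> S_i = -5.40 + -8.34*i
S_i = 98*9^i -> [98, 882, 7938, 71442, 642978]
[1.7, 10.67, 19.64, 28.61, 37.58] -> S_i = 1.70 + 8.97*i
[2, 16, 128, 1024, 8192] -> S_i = 2*8^i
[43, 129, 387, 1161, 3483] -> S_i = 43*3^i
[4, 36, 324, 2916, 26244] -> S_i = 4*9^i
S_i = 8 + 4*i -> [8, 12, 16, 20, 24]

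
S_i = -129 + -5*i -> [-129, -134, -139, -144, -149]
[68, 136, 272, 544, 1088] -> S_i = 68*2^i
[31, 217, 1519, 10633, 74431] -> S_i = 31*7^i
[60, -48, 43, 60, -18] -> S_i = Random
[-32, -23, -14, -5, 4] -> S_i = -32 + 9*i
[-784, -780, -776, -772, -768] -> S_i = -784 + 4*i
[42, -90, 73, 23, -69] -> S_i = Random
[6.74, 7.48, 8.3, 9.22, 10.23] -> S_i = 6.74*1.11^i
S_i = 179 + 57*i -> [179, 236, 293, 350, 407]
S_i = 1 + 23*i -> [1, 24, 47, 70, 93]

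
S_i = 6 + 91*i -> [6, 97, 188, 279, 370]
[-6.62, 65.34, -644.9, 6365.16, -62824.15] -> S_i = -6.62*(-9.87)^i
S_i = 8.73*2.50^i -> [8.73, 21.83, 54.56, 136.41, 341.02]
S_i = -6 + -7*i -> [-6, -13, -20, -27, -34]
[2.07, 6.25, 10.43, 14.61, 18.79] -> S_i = 2.07 + 4.18*i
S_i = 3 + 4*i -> [3, 7, 11, 15, 19]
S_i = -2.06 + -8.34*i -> [-2.06, -10.4, -18.74, -27.08, -35.42]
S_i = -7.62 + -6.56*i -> [-7.62, -14.18, -20.74, -27.3, -33.86]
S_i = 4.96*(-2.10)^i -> [4.96, -10.42, 21.87, -45.93, 96.46]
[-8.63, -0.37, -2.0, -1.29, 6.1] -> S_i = Random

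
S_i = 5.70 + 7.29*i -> [5.7, 12.99, 20.28, 27.57, 34.86]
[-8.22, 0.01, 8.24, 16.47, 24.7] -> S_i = -8.22 + 8.23*i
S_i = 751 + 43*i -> [751, 794, 837, 880, 923]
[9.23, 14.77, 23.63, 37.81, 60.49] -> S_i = 9.23*1.60^i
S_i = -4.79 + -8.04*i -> [-4.79, -12.83, -20.87, -28.91, -36.95]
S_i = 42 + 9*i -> [42, 51, 60, 69, 78]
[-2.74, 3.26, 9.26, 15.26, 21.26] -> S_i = -2.74 + 6.00*i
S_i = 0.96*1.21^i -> [0.96, 1.16, 1.41, 1.7, 2.06]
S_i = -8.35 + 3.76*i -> [-8.35, -4.59, -0.83, 2.93, 6.69]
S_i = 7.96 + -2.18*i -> [7.96, 5.78, 3.6, 1.42, -0.76]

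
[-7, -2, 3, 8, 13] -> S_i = -7 + 5*i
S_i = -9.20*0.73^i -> [-9.2, -6.72, -4.9, -3.58, -2.61]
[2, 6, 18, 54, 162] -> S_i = 2*3^i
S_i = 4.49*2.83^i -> [4.49, 12.71, 35.96, 101.77, 288.0]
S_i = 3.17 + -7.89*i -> [3.17, -4.72, -12.61, -20.5, -28.39]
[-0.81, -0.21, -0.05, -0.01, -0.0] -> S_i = -0.81*0.26^i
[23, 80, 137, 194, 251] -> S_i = 23 + 57*i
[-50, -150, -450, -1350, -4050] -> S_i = -50*3^i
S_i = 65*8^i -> [65, 520, 4160, 33280, 266240]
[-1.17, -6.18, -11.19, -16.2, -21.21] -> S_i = -1.17 + -5.01*i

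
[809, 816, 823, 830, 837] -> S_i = 809 + 7*i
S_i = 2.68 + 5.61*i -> [2.68, 8.29, 13.9, 19.51, 25.12]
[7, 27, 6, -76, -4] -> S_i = Random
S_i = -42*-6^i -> [-42, 252, -1512, 9072, -54432]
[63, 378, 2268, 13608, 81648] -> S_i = 63*6^i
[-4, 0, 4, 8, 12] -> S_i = -4 + 4*i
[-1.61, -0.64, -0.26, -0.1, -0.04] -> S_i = -1.61*0.40^i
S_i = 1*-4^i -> [1, -4, 16, -64, 256]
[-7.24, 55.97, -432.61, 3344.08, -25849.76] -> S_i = -7.24*(-7.73)^i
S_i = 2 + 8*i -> [2, 10, 18, 26, 34]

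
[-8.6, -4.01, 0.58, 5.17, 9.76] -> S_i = -8.60 + 4.59*i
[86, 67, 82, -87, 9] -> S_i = Random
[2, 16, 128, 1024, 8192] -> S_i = 2*8^i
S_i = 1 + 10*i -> [1, 11, 21, 31, 41]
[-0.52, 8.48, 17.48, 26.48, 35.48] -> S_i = -0.52 + 9.00*i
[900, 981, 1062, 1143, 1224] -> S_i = 900 + 81*i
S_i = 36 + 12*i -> [36, 48, 60, 72, 84]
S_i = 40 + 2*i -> [40, 42, 44, 46, 48]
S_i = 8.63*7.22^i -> [8.63, 62.31, 449.87, 3248.05, 23450.9]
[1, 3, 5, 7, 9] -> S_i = 1 + 2*i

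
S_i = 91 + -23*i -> [91, 68, 45, 22, -1]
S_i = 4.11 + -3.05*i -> [4.11, 1.06, -1.99, -5.04, -8.09]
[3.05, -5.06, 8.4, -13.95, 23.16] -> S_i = 3.05*(-1.66)^i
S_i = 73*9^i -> [73, 657, 5913, 53217, 478953]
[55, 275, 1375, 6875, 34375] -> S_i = 55*5^i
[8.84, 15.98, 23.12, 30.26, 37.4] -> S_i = 8.84 + 7.14*i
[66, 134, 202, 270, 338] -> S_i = 66 + 68*i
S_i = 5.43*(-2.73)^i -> [5.43, -14.82, 40.47, -110.48, 301.61]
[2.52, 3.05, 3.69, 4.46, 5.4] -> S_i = 2.52*1.21^i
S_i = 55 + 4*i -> [55, 59, 63, 67, 71]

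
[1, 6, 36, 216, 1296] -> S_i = 1*6^i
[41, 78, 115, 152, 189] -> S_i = 41 + 37*i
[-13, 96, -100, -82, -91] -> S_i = Random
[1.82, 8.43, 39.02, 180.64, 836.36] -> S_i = 1.82*4.63^i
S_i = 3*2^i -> [3, 6, 12, 24, 48]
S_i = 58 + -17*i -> [58, 41, 24, 7, -10]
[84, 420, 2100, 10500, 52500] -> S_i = 84*5^i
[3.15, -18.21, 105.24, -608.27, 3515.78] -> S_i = 3.15*(-5.78)^i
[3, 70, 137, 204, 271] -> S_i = 3 + 67*i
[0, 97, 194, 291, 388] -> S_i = 0 + 97*i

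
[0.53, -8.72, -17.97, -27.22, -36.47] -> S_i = 0.53 + -9.25*i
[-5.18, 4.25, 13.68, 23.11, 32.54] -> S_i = -5.18 + 9.43*i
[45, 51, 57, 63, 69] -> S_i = 45 + 6*i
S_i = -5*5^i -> [-5, -25, -125, -625, -3125]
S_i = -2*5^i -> [-2, -10, -50, -250, -1250]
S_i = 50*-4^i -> [50, -200, 800, -3200, 12800]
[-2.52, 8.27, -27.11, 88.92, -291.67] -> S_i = -2.52*(-3.28)^i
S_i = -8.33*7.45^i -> [-8.33, -62.06, -462.34, -3444.4, -25660.79]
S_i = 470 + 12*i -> [470, 482, 494, 506, 518]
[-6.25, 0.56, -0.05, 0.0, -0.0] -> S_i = -6.25*(-0.09)^i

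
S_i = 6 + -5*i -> [6, 1, -4, -9, -14]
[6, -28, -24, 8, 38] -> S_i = Random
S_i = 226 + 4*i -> [226, 230, 234, 238, 242]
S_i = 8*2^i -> [8, 16, 32, 64, 128]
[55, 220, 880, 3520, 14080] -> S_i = 55*4^i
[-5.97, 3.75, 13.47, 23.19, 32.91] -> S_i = -5.97 + 9.72*i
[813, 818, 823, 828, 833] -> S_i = 813 + 5*i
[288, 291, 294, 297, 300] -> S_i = 288 + 3*i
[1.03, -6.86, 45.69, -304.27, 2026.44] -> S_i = 1.03*(-6.66)^i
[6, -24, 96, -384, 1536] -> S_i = 6*-4^i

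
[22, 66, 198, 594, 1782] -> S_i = 22*3^i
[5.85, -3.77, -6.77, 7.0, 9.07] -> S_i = Random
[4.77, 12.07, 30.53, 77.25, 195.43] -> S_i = 4.77*2.53^i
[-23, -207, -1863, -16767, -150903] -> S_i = -23*9^i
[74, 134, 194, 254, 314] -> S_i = 74 + 60*i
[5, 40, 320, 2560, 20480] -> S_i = 5*8^i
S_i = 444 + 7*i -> [444, 451, 458, 465, 472]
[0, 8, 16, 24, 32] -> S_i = 0 + 8*i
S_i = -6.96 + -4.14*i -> [-6.96, -11.1, -15.24, -19.38, -23.52]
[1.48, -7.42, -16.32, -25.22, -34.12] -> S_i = 1.48 + -8.90*i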